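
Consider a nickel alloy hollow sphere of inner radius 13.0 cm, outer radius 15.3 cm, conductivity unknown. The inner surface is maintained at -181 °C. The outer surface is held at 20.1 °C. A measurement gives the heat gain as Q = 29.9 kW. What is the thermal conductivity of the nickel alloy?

k = 13.7 W/m·K

ΣR = ΔT/Q = |-181 − 20.1|/29900 = 0.006726 K/W
(1/r₁−1/r₂)/(4πk) = 0.006726 ⇒ k = 1.156/(4π·0.006726) = 13.7 W/m·K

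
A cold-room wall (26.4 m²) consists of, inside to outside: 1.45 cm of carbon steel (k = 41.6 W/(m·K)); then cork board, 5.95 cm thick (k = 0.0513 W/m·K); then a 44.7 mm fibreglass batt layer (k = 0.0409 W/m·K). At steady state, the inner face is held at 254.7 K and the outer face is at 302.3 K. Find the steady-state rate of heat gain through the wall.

Series thermal resistances, inner to outer:
  R_carbon steel = L/(kA) = 0.0145/(41.6·26.4) = 1.320×10^-5 K/W
  R_cork board = L/(kA) = 0.0595/(0.0513·26.4) = 0.04393 K/W
  R_fibreglass batt = L/(kA) = 0.0447/(0.0409·26.4) = 0.04140 K/W
ΣR = 1.320×10^-5 + 0.04393 + 0.04140 = 0.08534 K/W
Q = ΔT/ΣR = (254.7 K − 302.3 K)/0.08534 = -558 W
(Negative Q ⇒ heat flows inward; heat gain = 558 W.)

Q = 558 W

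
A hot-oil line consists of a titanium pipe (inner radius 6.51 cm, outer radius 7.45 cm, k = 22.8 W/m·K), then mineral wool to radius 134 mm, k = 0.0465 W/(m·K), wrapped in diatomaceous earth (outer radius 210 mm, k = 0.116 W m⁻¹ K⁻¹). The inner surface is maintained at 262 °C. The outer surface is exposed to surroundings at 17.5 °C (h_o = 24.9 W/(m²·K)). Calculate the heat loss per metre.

Resistance network (inner→outer):
  R'_titanium = ln(0.0745/0.0651)/(2πk) = 0.1349/(2π·22.8) = 9.415×10^-4 m·K/W
  R'_mineral wool = ln(0.134/0.0745)/(2πk) = 0.5870/(2π·0.0465) = 2.009 m·K/W
  R'_diatomaceous earth = ln(0.210/0.134)/(2πk) = 0.4493/(2π·0.116) = 0.6164 m·K/W
  R'_conv,out = 1/(2πr h) = 1/(2π·0.210·24.9) = 0.03044 m·K/W
ΣR = 9.415×10^-4 + 2.009 + 0.6164 + 0.03044 = 2.657 m·K/W
Q' = ΔT/ΣR = (262 °C − 17.5 °C)/2.657 = 92.0 W/m

Q' = 92.0 W/m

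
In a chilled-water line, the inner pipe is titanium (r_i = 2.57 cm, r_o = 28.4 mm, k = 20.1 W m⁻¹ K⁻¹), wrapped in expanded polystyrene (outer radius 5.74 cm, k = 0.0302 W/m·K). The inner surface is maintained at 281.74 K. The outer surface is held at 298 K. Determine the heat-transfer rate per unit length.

Q' = 4.38 W/m

Series thermal resistances, inner to outer:
  R'_titanium = ln(0.0284/0.0257)/(2πk) = 0.09990/(2π·20.1) = 7.910×10^-4 m·K/W
  R'_expanded polystyrene = ln(0.0574/0.0284)/(2πk) = 0.7037/(2π·0.0302) = 3.708 m·K/W
ΣR = 7.910×10^-4 + 3.708 = 3.709 m·K/W
Q' = ΔT/ΣR = (281.74 K − 298 K)/3.709 = -4.38 W/m
(Negative Q' ⇒ heat flows inward; heat gain = 4.38 W/m.)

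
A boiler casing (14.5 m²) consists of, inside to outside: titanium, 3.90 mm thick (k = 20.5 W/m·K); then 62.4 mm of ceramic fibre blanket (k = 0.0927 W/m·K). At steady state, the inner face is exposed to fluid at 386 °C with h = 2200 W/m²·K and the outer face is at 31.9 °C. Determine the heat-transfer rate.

Q = 7620 W

Resistance network (inner→outer):
  R_conv,in = 1/(hA) = 1/(2200·14.5) = 3.135×10^-5 K/W
  R_titanium = L/(kA) = 0.00390/(20.5·14.5) = 1.312×10^-5 K/W
  R_ceramic fibre blanket = L/(kA) = 0.0624/(0.0927·14.5) = 0.04642 K/W
ΣR = 3.135×10^-5 + 1.312×10^-5 + 0.04642 = 0.04646 K/W
Q = ΔT/ΣR = (386 °C − 31.9 °C)/0.04646 = 7620 W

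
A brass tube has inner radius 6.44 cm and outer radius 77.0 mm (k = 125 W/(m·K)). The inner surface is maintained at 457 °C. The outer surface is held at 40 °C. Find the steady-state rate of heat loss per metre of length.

Q' = 2πk·ΔT/ln(r₂/r₁) = 2π × 125 × 417 / ln(0.0770/0.0644) = 1.83×10^6 W/m

Q' = 1.83×10^6 W/m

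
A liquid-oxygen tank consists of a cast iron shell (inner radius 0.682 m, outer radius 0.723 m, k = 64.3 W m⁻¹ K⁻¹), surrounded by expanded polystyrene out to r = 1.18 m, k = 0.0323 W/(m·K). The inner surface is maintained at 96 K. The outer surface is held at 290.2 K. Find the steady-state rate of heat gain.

Resistance network (inner→outer):
  R_cast iron = (1/0.682 − 1/0.723)/(4πk) = 0.08315/(4π·64.3) = 1.029×10^-4 K/W
  R_expanded polystyrene = (1/0.723 − 1/1.18)/(4πk) = 0.5357/(4π·0.0323) = 1.320 K/W
ΣR = 1.029×10^-4 + 1.320 = 1.320 K/W
Q = ΔT/ΣR = (96 K − 290.2 K)/1.320 = -147 W
(Negative Q ⇒ heat flows inward; heat gain = 147 W.)

Q = 147 W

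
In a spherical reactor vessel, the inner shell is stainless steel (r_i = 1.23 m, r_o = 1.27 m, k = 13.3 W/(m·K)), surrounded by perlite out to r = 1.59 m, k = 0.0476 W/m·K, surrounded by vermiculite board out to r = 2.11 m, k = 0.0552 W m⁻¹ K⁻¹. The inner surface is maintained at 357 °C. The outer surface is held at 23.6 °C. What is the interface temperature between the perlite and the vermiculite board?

Series thermal resistances, inner to outer:
  R_stainless steel = (1/1.23 − 1/1.27)/(4πk) = 0.02561/(4π·13.3) = 1.532×10^-4 K/W
  R_perlite = (1/1.27 − 1/1.59)/(4πk) = 0.1585/(4π·0.0476) = 0.2649 K/W
  R_vermiculite board = (1/1.59 − 1/2.11)/(4πk) = 0.1550/(4π·0.0552) = 0.2234 K/W
ΣR = 1.532×10^-4 + 0.2649 + 0.2234 = 0.4885 K/W
Q = ΔT/ΣR = (357 °C − 23.6 °C)/0.4885 = 682.5 W
From the inner boundary to the perlite/vermiculite board interface, ΣR_partial = 0.2651 K/W.
T_interface = T_in − Q·ΣR_partial = 357 °C − (682.5)(0.2651) = 176 °C

T = 176 °C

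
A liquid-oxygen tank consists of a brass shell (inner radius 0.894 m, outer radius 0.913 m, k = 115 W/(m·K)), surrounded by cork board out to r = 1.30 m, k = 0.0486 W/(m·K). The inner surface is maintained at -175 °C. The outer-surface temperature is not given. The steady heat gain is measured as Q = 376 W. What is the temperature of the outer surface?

T_out = 25.7 °C

Series resistances:
  R_brass = (1/0.894 − 1/0.913)/(4πk) = 0.02328/(4π·115) = 1.611×10^-5 K/W
  R_cork board = (1/0.913 − 1/1.30)/(4πk) = 0.3261/(4π·0.0486) = 0.5339 K/W
ΣR = 0.5339 K/W
ΔT = Q·ΣR = 376 × 0.5339 = 200.7 K
Heat flows inward, so T_out = T_in + ΔT = -175 + 200.7 = 25.7 °C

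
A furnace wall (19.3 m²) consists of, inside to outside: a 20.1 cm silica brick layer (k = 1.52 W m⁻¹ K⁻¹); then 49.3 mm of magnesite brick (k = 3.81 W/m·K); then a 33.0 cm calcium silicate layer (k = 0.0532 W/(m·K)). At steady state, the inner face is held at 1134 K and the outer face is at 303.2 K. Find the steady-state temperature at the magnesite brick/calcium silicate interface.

T = 1115 K

Treat each layer as a resistance in series:
  R_silica brick = L/(kA) = 0.201/(1.52·19.3) = 0.006852 K/W
  R_magnesite brick = L/(kA) = 0.0493/(3.81·19.3) = 6.704×10^-4 K/W
  R_calcium silicate = L/(kA) = 0.330/(0.0532·19.3) = 0.3214 K/W
ΣR = 0.006852 + 6.704×10^-4 + 0.3214 = 0.3289 K/W
Q = ΔT/ΣR = (1134 K − 303.2 K)/0.3289 = 2526 W
From the inner boundary to the magnesite brick/calcium silicate interface, ΣR_partial = 0.007522 K/W.
T_interface = T_in − Q·ΣR_partial = 1134 K − (2526)(0.007522) = 1115 K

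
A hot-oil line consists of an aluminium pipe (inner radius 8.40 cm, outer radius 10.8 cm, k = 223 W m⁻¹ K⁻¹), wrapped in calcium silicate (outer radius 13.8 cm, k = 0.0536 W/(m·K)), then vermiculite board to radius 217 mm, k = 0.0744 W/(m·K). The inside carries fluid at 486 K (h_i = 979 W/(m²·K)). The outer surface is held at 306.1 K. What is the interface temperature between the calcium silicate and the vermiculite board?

Series thermal resistances, inner to outer:
  R'_conv,in = 1/(2πr h) = 1/(2π·0.0840·979) = 0.001935 m·K/W
  R'_aluminium = ln(0.108/0.0840)/(2πk) = 0.2513/(2π·223) = 1.794×10^-4 m·K/W
  R'_calcium silicate = ln(0.138/0.108)/(2πk) = 0.2451/(2π·0.0536) = 0.7278 m·K/W
  R'_vermiculite board = ln(0.217/0.138)/(2πk) = 0.4526/(2π·0.0744) = 0.9683 m·K/W
ΣR = 0.001935 + 1.794×10^-4 + 0.7278 + 0.9683 = 1.698 m·K/W
Q' = ΔT/ΣR = (486 K − 306.1 K)/1.698 = 105.9 W/m
From the inner boundary to the calcium silicate/vermiculite board interface, ΣR_partial = 0.7299 m·K/W.
T_interface = T_in − Q'·ΣR_partial = 486 K − (105.9)(0.7299) = 409 K

T = 409 K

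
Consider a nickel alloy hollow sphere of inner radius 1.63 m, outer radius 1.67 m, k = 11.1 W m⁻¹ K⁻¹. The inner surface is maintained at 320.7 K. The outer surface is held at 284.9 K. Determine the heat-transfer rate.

Q = 3.40×10^5 W

Q = 4πk·ΔT/(1/r₁ − 1/r₂) = 4π × 11.1 × 35.8 / (1/1.63 − 1/1.67) = 3.40×10^5 W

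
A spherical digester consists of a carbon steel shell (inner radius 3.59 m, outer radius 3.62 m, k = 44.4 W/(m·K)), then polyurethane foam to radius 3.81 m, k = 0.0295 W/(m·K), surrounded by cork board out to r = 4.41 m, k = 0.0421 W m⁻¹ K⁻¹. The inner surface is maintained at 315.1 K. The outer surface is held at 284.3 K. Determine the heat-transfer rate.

Q = 294 W

Series thermal resistances, inner to outer:
  R_carbon steel = (1/3.59 − 1/3.62)/(4πk) = 0.002308/(4π·44.4) = 4.137×10^-6 K/W
  R_polyurethane foam = (1/3.62 − 1/3.81)/(4πk) = 0.01378/(4π·0.0295) = 0.03716 K/W
  R_cork board = (1/3.81 − 1/4.41)/(4πk) = 0.03571/(4π·0.0421) = 0.06750 K/W
ΣR = 4.137×10^-6 + 0.03716 + 0.06750 = 0.1047 K/W
Q = ΔT/ΣR = (315.1 K − 284.3 K)/0.1047 = 294 W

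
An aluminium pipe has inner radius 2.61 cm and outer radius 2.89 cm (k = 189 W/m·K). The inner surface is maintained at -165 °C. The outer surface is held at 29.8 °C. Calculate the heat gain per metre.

Q' = 2270 kW/m

Q' = 2πk·ΔT/ln(r₂/r₁) = 2π × 189 × 194.8 / ln(0.0289/0.0261) = 2.27×10^6 W/m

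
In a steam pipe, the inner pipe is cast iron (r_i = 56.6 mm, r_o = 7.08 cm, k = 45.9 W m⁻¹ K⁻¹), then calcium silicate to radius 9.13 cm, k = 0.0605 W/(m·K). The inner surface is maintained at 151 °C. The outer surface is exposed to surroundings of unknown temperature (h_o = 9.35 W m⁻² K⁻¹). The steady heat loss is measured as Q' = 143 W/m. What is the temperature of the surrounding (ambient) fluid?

Series resistances:
  R'_cast iron = ln(0.0708/0.0566)/(2πk) = 0.2239/(2π·45.9) = 7.762×10^-4 m·K/W
  R'_calcium silicate = ln(0.0913/0.0708)/(2πk) = 0.2543/(2π·0.0605) = 0.6690 m·K/W
  R'_conv,out = 1/(2πr h) = 1/(2π·0.0913·9.35) = 0.1864 m·K/W
ΣR = 0.8562 m·K/W
ΔT = Q'·ΣR = 143 × 0.8562 = 122.4 K
Heat flows outward, so T_out = T_in − ΔT = 151 − 122.4 = 28.6 °C

T_out = 28.6 °C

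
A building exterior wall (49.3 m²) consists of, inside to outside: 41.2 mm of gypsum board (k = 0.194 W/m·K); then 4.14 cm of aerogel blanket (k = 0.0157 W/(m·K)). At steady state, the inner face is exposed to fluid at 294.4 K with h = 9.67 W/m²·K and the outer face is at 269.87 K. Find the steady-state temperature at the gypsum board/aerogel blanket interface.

T = 291.8 K

Resistance network (inner→outer):
  R_conv,in = 1/(hA) = 1/(9.67·49.3) = 0.002098 K/W
  R_gypsum board = L/(kA) = 0.0412/(0.194·49.3) = 0.004308 K/W
  R_aerogel blanket = L/(kA) = 0.0414/(0.0157·49.3) = 0.05349 K/W
ΣR = 0.002098 + 0.004308 + 0.05349 = 0.05990 K/W
Q = ΔT/ΣR = (294.4 K − 269.87 K)/0.05990 = 409.5 W
From the inner boundary to the gypsum board/aerogel blanket interface, ΣR_partial = 0.006406 K/W.
T_interface = T_in − Q·ΣR_partial = 294.4 K − (409.5)(0.006406) = 291.8 K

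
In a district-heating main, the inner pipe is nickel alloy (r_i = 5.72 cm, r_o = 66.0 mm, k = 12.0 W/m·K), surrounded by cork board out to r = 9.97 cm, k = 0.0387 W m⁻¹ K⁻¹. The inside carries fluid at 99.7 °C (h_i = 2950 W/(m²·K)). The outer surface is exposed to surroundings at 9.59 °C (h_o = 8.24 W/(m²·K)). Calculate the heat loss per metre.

Q' = 47.6 W/m

Treat each layer as a resistance in series:
  R'_conv,in = 1/(2πr h) = 1/(2π·0.0572·2950) = 9.432×10^-4 m·K/W
  R'_nickel alloy = ln(0.0660/0.0572)/(2πk) = 0.1431/(2π·12.0) = 0.001898 m·K/W
  R'_cork board = ln(0.0997/0.0660)/(2πk) = 0.4125/(2π·0.0387) = 1.696 m·K/W
  R'_conv,out = 1/(2πr h) = 1/(2π·0.0997·8.24) = 0.1937 m·K/W
ΣR = 9.432×10^-4 + 0.001898 + 1.696 + 0.1937 = 1.893 m·K/W
Q' = ΔT/ΣR = (99.7 °C − 9.59 °C)/1.893 = 47.6 W/m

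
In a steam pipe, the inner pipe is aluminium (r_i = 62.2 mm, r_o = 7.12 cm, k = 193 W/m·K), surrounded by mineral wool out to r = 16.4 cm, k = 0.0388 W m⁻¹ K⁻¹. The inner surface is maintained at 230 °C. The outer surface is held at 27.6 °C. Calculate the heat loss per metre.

Series thermal resistances, inner to outer:
  R'_aluminium = ln(0.0712/0.0622)/(2πk) = 0.1351/(2π·193) = 1.114×10^-4 m·K/W
  R'_mineral wool = ln(0.164/0.0712)/(2πk) = 0.8344/(2π·0.0388) = 3.423 m·K/W
ΣR = 1.114×10^-4 + 3.423 = 3.423 m·K/W
Q' = ΔT/ΣR = (230 °C − 27.6 °C)/3.423 = 59.1 W/m

Q' = 59.1 W/m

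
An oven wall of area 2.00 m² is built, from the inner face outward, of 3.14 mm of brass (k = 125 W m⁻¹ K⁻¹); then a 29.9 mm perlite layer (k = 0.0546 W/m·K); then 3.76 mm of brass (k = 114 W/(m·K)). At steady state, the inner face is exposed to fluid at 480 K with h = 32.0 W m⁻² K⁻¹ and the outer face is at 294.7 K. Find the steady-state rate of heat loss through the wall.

Q = 640 W

Series thermal resistances, inner to outer:
  R_conv,in = 1/(hA) = 1/(32.0·2.00) = 0.01562 K/W
  R_brass = L/(kA) = 0.00314/(125·2.00) = 1.256×10^-5 K/W
  R_perlite = L/(kA) = 0.0299/(0.0546·2.00) = 0.2738 K/W
  R_brass = L/(kA) = 0.00376/(114·2.00) = 1.649×10^-5 K/W
ΣR = 0.01562 + 1.256×10^-5 + 0.2738 + 1.649×10^-5 = 0.2894 K/W
Q = ΔT/ΣR = (480 K − 294.7 K)/0.2894 = 640 W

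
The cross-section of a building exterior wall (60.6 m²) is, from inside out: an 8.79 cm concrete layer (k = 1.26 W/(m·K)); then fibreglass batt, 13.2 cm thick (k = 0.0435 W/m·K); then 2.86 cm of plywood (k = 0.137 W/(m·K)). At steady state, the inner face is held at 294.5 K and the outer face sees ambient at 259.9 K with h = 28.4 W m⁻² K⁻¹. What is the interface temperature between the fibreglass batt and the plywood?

Resistance network (inner→outer):
  R_concrete = L/(kA) = 0.0879/(1.26·60.6) = 0.001151 K/W
  R_fibreglass batt = L/(kA) = 0.132/(0.0435·60.6) = 0.05007 K/W
  R_plywood = L/(kA) = 0.0286/(0.137·60.6) = 0.003445 K/W
  R_conv,out = 1/(hA) = 1/(28.4·60.6) = 5.810×10^-4 K/W
ΣR = 0.001151 + 0.05007 + 0.003445 + 5.810×10^-4 = 0.05525 K/W
Q = ΔT/ΣR = (294.5 K − 259.9 K)/0.05525 = 626.2 W
From the inner boundary to the fibreglass batt/plywood interface, ΣR_partial = 0.05122 K/W.
T_interface = T_in − Q·ΣR_partial = 294.5 K − (626.2)(0.05122) = 262.4 K

T = 262.4 K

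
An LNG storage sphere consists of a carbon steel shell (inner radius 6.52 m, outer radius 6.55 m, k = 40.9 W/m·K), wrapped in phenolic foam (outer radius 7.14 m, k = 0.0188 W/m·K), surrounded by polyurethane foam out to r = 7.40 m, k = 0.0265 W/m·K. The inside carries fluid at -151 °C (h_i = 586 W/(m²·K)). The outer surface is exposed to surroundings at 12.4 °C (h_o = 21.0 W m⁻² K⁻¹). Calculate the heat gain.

Resistance network (inner→outer):
  R_conv,in = 1/(4πr²h) = 1/(4π·6.52²·586) = 3.194×10^-6 K/W
  R_carbon steel = (1/6.52 − 1/6.55)/(4πk) = 7.025×10^-4/(4π·40.9) = 1.367×10^-6 K/W
  R_phenolic foam = (1/6.55 − 1/7.14)/(4πk) = 0.01262/(4π·0.0188) = 0.05340 K/W
  R_polyurethane foam = (1/7.14 − 1/7.40)/(4πk) = 0.004921/(4π·0.0265) = 0.01478 K/W
  R_conv,out = 1/(4πr²h) = 1/(4π·7.40²·21.0) = 6.920×10^-5 K/W
ΣR = 3.194×10^-6 + 1.367×10^-6 + 0.05340 + 0.01478 + 6.920×10^-5 = 0.06825 K/W
Q = ΔT/ΣR = (-151 °C − 12.4 °C)/0.06825 = -2390 W
(Negative Q ⇒ heat flows inward; heat gain = 2390 W.)

Q = 2.39 kW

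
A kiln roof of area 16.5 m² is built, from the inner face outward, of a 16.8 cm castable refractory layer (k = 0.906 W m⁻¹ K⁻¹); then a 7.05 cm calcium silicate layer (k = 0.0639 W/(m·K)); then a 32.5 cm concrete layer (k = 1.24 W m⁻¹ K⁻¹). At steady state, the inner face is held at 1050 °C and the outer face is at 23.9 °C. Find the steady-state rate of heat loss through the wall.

Treat each layer as a resistance in series:
  R_castable refractory = L/(kA) = 0.168/(0.906·16.5) = 0.01124 K/W
  R_calcium silicate = L/(kA) = 0.0705/(0.0639·16.5) = 0.06687 K/W
  R_concrete = L/(kA) = 0.325/(1.24·16.5) = 0.01588 K/W
ΣR = 0.01124 + 0.06687 + 0.01588 = 0.09399 K/W
Q = ΔT/ΣR = (1050 °C − 23.9 °C)/0.09399 = 10900 W

Q = 10.9 kW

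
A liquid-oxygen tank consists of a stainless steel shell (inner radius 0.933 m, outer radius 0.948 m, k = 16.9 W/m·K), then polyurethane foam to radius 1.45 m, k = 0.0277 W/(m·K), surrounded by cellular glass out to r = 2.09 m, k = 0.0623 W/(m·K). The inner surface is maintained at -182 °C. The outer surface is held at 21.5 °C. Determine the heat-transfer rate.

Resistance network (inner→outer):
  R_stainless steel = (1/0.933 − 1/0.948)/(4πk) = 0.01696/(4π·16.9) = 7.986×10^-5 K/W
  R_polyurethane foam = (1/0.948 − 1/1.45)/(4πk) = 0.3652/(4π·0.0277) = 1.049 K/W
  R_cellular glass = (1/1.45 − 1/2.09)/(4πk) = 0.2112/(4π·0.0623) = 0.2698 K/W
ΣR = 7.986×10^-5 + 1.049 + 0.2698 = 1.319 K/W
Q = ΔT/ΣR = (-182 °C − 21.5 °C)/1.319 = -154 W
(Negative Q ⇒ heat flows inward; heat gain = 154 W.)

Q = 154 W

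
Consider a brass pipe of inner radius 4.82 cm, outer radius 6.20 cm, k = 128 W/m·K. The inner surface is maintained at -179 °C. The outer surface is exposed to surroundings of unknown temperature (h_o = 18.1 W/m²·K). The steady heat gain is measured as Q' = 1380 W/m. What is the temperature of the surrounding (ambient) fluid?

Sum the resistances:
  R'_brass = ln(0.0620/0.0482)/(2πk) = 0.2518/(2π·128) = 3.131×10^-4 m·K/W
  R'_conv,out = 1/(2πr h) = 1/(2π·0.0620·18.1) = 0.1418 m·K/W
ΣR = 0.1421 m·K/W
ΔT = Q'·ΣR = 1380 × 0.1421 = 196.1 K
Heat flows inward, so T_out = T_in + ΔT = -179 + 196.1 = 17.1 °C

T_out = 17.1 °C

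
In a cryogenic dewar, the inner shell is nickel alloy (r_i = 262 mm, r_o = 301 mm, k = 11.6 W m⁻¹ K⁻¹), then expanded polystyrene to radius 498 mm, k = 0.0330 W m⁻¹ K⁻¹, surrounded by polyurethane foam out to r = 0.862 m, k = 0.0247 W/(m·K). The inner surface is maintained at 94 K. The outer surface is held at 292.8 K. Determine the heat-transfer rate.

Q = 33.7 W

Treat each layer as a resistance in series:
  R_nickel alloy = (1/0.262 − 1/0.301)/(4πk) = 0.4945/(4π·11.6) = 0.003393 K/W
  R_expanded polystyrene = (1/0.301 − 1/0.498)/(4πk) = 1.314/(4π·0.0330) = 3.169 K/W
  R_polyurethane foam = (1/0.498 − 1/0.862)/(4πk) = 0.8479/(4π·0.0247) = 2.732 K/W
ΣR = 0.003393 + 3.169 + 2.732 = 5.904 K/W
Q = ΔT/ΣR = (94 K − 292.8 K)/5.904 = -33.7 W
(Negative Q ⇒ heat flows inward; heat gain = 33.7 W.)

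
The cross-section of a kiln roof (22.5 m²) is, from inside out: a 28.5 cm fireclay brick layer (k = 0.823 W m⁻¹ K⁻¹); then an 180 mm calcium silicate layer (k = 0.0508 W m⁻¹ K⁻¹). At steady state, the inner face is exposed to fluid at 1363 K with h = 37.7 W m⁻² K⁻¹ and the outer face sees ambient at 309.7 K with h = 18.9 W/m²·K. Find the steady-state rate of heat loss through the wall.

Q = 5970 W

Resistance network (inner→outer):
  R_conv,in = 1/(hA) = 1/(37.7·22.5) = 0.001179 K/W
  R_fireclay brick = L/(kA) = 0.285/(0.823·22.5) = 0.01539 K/W
  R_calcium silicate = L/(kA) = 0.180/(0.0508·22.5) = 0.1575 K/W
  R_conv,out = 1/(hA) = 1/(18.9·22.5) = 0.002352 K/W
ΣR = 0.001179 + 0.01539 + 0.1575 + 0.002352 = 0.1764 K/W
Q = ΔT/ΣR = (1363 K − 309.7 K)/0.1764 = 5970 W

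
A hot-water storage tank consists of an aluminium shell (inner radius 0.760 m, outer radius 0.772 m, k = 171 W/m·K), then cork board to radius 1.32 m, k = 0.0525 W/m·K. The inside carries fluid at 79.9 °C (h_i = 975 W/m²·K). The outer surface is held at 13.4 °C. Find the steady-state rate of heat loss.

Q = 81.6 W

Series thermal resistances, inner to outer:
  R_conv,in = 1/(4πr²h) = 1/(4π·0.760²·975) = 1.413×10^-4 K/W
  R_aluminium = (1/0.760 − 1/0.772)/(4πk) = 0.02045/(4π·171) = 9.518×10^-6 K/W
  R_cork board = (1/0.772 − 1/1.32)/(4πk) = 0.5378/(4π·0.0525) = 0.8151 K/W
ΣR = 1.413×10^-4 + 9.518×10^-6 + 0.8151 = 0.8153 K/W
Q = ΔT/ΣR = (79.9 °C − 13.4 °C)/0.8153 = 81.6 W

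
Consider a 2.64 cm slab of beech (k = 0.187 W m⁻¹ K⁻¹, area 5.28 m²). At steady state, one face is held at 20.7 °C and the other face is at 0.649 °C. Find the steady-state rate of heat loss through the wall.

Q = kA·ΔT/L = 0.187 × 5.28 × |20.7 °C − 0.649 °C| / 0.0264 = 750 W

Q = 750 W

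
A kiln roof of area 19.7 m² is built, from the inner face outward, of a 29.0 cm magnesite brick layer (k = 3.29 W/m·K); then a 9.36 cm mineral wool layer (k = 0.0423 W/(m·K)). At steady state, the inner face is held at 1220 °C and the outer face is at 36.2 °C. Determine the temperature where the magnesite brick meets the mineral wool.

T = 1175 °C

Resistance network (inner→outer):
  R_magnesite brick = L/(kA) = 0.290/(3.29·19.7) = 0.004474 K/W
  R_mineral wool = L/(kA) = 0.0936/(0.0423·19.7) = 0.1123 K/W
ΣR = 0.004474 + 0.1123 = 0.1168 K/W
Q = ΔT/ΣR = (1220 °C − 36.2 °C)/0.1168 = 10140 W
From the inner boundary to the magnesite brick/mineral wool interface, ΣR_partial = 0.004474 K/W.
T_interface = T_in − Q·ΣR_partial = 1220 °C − (10140)(0.004474) = 1175 °C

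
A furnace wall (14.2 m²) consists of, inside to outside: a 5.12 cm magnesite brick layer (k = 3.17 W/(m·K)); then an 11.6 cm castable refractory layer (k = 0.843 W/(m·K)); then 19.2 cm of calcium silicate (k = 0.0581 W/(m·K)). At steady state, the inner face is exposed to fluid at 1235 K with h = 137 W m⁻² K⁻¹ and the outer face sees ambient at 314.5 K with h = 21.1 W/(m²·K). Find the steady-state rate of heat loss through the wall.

Treat each layer as a resistance in series:
  R_conv,in = 1/(hA) = 1/(137·14.2) = 5.140×10^-4 K/W
  R_magnesite brick = L/(kA) = 0.0512/(3.17·14.2) = 0.001137 K/W
  R_castable refractory = L/(kA) = 0.116/(0.843·14.2) = 0.009690 K/W
  R_calcium silicate = L/(kA) = 0.192/(0.0581·14.2) = 0.2327 K/W
  R_conv,out = 1/(hA) = 1/(21.1·14.2) = 0.003338 K/W
ΣR = 5.140×10^-4 + 0.001137 + 0.009690 + 0.2327 + 0.003338 = 0.2474 K/W
Q = ΔT/ΣR = (1235 K − 314.5 K)/0.2474 = 3720 W

Q = 3720 W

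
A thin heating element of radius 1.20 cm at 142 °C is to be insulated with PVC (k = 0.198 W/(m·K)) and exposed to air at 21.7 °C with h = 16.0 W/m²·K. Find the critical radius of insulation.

r_cr = 1.24 cm

For a cylinder, r_cr = k_ins/h = 0.198/16.0 = 0.0124 m = 1.24 cm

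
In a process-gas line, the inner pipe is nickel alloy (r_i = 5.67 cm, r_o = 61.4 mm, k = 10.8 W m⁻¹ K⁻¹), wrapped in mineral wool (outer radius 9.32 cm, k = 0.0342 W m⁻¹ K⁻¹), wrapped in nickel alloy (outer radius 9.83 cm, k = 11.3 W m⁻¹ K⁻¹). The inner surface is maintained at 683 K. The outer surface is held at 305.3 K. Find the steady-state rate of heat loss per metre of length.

Q' = 194 W/m

Treat each layer as a resistance in series:
  R'_nickel alloy = ln(0.0614/0.0567)/(2πk) = 0.07964/(2π·10.8) = 0.001174 m·K/W
  R'_mineral wool = ln(0.0932/0.0614)/(2πk) = 0.4173/(2π·0.0342) = 1.942 m·K/W
  R'_nickel alloy = ln(0.0983/0.0932)/(2πk) = 0.05328/(2π·11.3) = 7.504×10^-4 m·K/W
ΣR = 0.001174 + 1.942 + 7.504×10^-4 = 1.944 m·K/W
Q' = ΔT/ΣR = (683 K − 305.3 K)/1.944 = 194 W/m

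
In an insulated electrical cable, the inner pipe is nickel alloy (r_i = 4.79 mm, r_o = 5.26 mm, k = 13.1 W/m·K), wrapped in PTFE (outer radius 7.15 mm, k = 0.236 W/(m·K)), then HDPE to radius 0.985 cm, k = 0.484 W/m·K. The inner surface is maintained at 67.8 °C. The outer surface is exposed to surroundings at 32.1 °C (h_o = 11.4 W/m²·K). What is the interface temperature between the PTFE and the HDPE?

Treat each layer as a resistance in series:
  R'_nickel alloy = ln(0.00526/0.00479)/(2πk) = 0.09360/(2π·13.1) = 0.001137 m·K/W
  R'_PTFE = ln(0.00715/0.00526)/(2πk) = 0.3070/(2π·0.236) = 0.2070 m·K/W
  R'_HDPE = ln(0.00985/0.00715)/(2πk) = 0.3204/(2π·0.484) = 0.1053 m·K/W
  R'_conv,out = 1/(2πr h) = 1/(2π·0.00985·11.4) = 1.417 m·K/W
ΣR = 0.001137 + 0.2070 + 0.1053 + 1.417 = 1.730 m·K/W
Q' = ΔT/ΣR = (67.8 °C − 32.1 °C)/1.730 = 20.64 W/m
From the inner boundary to the PTFE/HDPE interface, ΣR_partial = 0.2081 m·K/W.
T_interface = T_in − Q'·ΣR_partial = 67.8 °C − (20.64)(0.2081) = 63.5 °C

T = 63.5 °C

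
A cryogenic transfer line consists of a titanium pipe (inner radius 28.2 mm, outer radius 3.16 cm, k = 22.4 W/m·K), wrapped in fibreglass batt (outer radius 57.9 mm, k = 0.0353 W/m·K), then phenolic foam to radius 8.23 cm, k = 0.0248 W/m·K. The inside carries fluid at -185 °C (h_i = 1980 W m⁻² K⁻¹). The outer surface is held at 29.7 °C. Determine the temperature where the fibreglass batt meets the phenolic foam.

T = -67.4 °C

Treat each layer as a resistance in series:
  R'_conv,in = 1/(2πr h) = 1/(2π·0.0282·1980) = 0.002850 m·K/W
  R'_titanium = ln(0.0316/0.0282)/(2πk) = 0.1138/(2π·22.4) = 8.088×10^-4 m·K/W
  R'_fibreglass batt = ln(0.0579/0.0316)/(2πk) = 0.6056/(2π·0.0353) = 2.730 m·K/W
  R'_phenolic foam = ln(0.0823/0.0579)/(2πk) = 0.3517/(2π·0.0248) = 2.257 m·K/W
ΣR = 0.002850 + 8.088×10^-4 + 2.730 + 2.257 = 4.991 m·K/W
Q' = ΔT/ΣR = (-185 °C − 29.7 °C)/4.991 = -43.02 W/m
From the inner boundary to the fibreglass batt/phenolic foam interface, ΣR_partial = 2.734 m·K/W.
T_interface = T_in − Q'·ΣR_partial = -185 °C − (-43.02)(2.734) = -67.4 °C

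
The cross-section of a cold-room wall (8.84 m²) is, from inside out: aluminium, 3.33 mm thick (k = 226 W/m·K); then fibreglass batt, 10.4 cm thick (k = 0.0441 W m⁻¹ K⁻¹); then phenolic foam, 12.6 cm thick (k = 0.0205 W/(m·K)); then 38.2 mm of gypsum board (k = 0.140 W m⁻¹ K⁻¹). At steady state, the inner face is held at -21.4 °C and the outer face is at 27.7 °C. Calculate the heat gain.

Series thermal resistances, inner to outer:
  R_aluminium = L/(kA) = 0.00333/(226·8.84) = 1.667×10^-6 K/W
  R_fibreglass batt = L/(kA) = 0.104/(0.0441·8.84) = 0.2668 K/W
  R_phenolic foam = L/(kA) = 0.126/(0.0205·8.84) = 0.6953 K/W
  R_gypsum board = L/(kA) = 0.0382/(0.140·8.84) = 0.03087 K/W
ΣR = 1.667×10^-6 + 0.2668 + 0.6953 + 0.03087 = 0.9930 K/W
Q = ΔT/ΣR = (-21.4 °C − 27.7 °C)/0.9930 = -49.4 W
(Negative Q ⇒ heat flows inward; heat gain = 49.4 W.)

Q = 49.4 W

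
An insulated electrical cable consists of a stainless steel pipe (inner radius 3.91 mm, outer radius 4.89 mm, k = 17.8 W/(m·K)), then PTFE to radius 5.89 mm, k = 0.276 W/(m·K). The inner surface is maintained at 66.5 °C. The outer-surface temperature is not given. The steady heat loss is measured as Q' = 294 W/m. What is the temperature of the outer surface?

T_out = 34.4 °C

Sum the resistances:
  R'_stainless steel = ln(0.00489/0.00391)/(2πk) = 0.2237/(2π·17.8) = 0.002000 m·K/W
  R'_PTFE = ln(0.00589/0.00489)/(2πk) = 0.1861/(2π·0.276) = 0.1073 m·K/W
ΣR = 0.1093 m·K/W
ΔT = Q'·ΣR = 294 × 0.1093 = 32.13 K
Heat flows outward, so T_out = T_in − ΔT = 66.5 − 32.13 = 34.4 °C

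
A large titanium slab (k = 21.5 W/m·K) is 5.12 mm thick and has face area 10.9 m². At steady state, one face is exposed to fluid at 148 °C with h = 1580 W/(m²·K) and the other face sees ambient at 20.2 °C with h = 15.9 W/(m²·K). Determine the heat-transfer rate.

Resistance network (inner→outer):
  R_conv,in = 1/(hA) = 1/(1580·10.9) = 5.807×10^-5 K/W
  R_titanium = L/(kA) = 0.00512/(21.5·10.9) = 2.185×10^-5 K/W
  R_conv,out = 1/(hA) = 1/(15.9·10.9) = 0.005770 K/W
ΣR = 5.807×10^-5 + 2.185×10^-5 + 0.005770 = 0.005850 K/W
Q = ΔT/ΣR = (148 °C − 20.2 °C)/0.005850 = 21800 W

Q = 21800 W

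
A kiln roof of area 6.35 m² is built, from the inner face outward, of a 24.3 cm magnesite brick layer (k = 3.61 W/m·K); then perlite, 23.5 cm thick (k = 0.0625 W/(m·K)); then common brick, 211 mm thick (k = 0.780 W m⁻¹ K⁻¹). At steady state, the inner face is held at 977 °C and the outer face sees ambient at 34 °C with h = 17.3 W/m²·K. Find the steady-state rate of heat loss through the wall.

Series thermal resistances, inner to outer:
  R_magnesite brick = L/(kA) = 0.243/(3.61·6.35) = 0.01060 K/W
  R_perlite = L/(kA) = 0.235/(0.0625·6.35) = 0.5921 K/W
  R_common brick = L/(kA) = 0.211/(0.780·6.35) = 0.04260 K/W
  R_conv,out = 1/(hA) = 1/(17.3·6.35) = 0.009103 K/W
ΣR = 0.01060 + 0.5921 + 0.04260 + 0.009103 = 0.6544 K/W
Q = ΔT/ΣR = (977 °C − 34 °C)/0.6544 = 1440 W

Q = 1440 W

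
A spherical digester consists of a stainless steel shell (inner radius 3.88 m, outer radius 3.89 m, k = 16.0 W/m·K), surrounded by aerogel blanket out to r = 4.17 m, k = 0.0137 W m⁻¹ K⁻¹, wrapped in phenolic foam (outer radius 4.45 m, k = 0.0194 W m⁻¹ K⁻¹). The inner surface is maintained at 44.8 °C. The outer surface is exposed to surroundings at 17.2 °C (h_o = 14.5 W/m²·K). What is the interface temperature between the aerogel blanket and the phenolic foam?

Resistance network (inner→outer):
  R_stainless steel = (1/3.88 − 1/3.89)/(4πk) = 6.626×10^-4/(4π·16.0) = 3.295×10^-6 K/W
  R_aerogel blanket = (1/3.89 − 1/4.17)/(4πk) = 0.01726/(4π·0.0137) = 0.1003 K/W
  R_phenolic foam = (1/4.17 − 1/4.45)/(4πk) = 0.01509/(4π·0.0194) = 0.06189 K/W
  R_conv,out = 1/(4πr²h) = 1/(4π·4.45²·14.5) = 2.771×10^-4 K/W
ΣR = 3.295×10^-6 + 0.1003 + 0.06189 + 2.771×10^-4 = 0.1625 K/W
Q = ΔT/ΣR = (44.8 °C − 17.2 °C)/0.1625 = 169.8 W
From the inner boundary to the aerogel blanket/phenolic foam interface, ΣR_partial = 0.1003 K/W.
T_interface = T_in − Q·ΣR_partial = 44.8 °C − (169.8)(0.1003) = 27.8 °C

T = 27.8 °C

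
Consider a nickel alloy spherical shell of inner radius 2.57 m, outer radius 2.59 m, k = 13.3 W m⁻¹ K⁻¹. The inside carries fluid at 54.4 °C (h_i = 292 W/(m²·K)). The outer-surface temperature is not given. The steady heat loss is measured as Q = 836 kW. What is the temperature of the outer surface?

Sum the resistances:
  R_conv,in = 1/(4πr²h) = 1/(4π·2.57²·292) = 4.126×10^-5 K/W
  R_nickel alloy = (1/2.57 − 1/2.59)/(4πk) = 0.003005/(4π·13.3) = 1.798×10^-5 K/W
ΣR = 5.924×10^-5 K/W
ΔT = Q·ΣR = 8.36×10^5 × 5.924×10^-5 = 49.52 K
Heat flows outward, so T_out = T_in − ΔT = 54.4 − 49.52 = 4.88 °C

T_out = 4.88 °C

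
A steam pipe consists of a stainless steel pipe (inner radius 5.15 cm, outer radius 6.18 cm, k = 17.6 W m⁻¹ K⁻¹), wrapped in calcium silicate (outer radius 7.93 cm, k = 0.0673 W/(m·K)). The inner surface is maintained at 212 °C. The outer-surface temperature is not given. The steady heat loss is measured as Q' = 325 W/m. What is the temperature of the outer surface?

Sum the resistances:
  R'_stainless steel = ln(0.0618/0.0515)/(2πk) = 0.1823/(2π·17.6) = 0.001649 m·K/W
  R'_calcium silicate = ln(0.0793/0.0618)/(2πk) = 0.2493/(2π·0.0673) = 0.5896 m·K/W
ΣR = 0.5913 m·K/W
ΔT = Q'·ΣR = 325 × 0.5913 = 192.2 K
Heat flows outward, so T_out = T_in − ΔT = 212 − 192.2 = 19.8 °C

T_out = 19.8 °C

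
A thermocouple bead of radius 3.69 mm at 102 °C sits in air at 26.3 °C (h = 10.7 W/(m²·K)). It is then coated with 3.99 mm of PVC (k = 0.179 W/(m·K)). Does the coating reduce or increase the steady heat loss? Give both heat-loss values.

increases: 0.139 → 0.401 W

Critical radius for a sphere: r_cr = 2k/h = 0.0335 m = 3.35 cm.
Outer radius after coating: r₂ = 0.00369 + 0.00399 = 0.00768 m.
Since r₁ < r_cr and r₂ ≤ r_cr, the coating moves toward the maximum at r_cr — heat loss rises.
Bare: R = 1/(4πr₁²h) = 546.2 K/W; Q = 75.7/546.2 = 0.139 W.
Coated: R = R_cond + R_conv = 188.7 K/W; Q = 75.7/188.7 = 0.401 W.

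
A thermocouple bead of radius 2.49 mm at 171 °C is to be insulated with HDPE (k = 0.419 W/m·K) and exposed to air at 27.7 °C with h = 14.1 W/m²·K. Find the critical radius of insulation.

r_cr = 5.94 cm

For a sphere, r_cr = 2k_ins/h = 2·0.419/14.1 = 0.0594 m = 5.94 cm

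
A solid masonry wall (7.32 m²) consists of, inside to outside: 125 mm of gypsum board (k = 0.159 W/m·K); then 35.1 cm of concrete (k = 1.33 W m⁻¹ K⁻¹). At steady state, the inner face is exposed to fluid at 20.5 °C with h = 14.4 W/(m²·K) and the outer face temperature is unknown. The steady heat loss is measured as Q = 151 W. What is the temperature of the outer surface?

Sum the resistances:
  R_conv,in = 1/(hA) = 1/(14.4·7.32) = 0.009487 K/W
  R_gypsum board = L/(kA) = 0.125/(0.159·7.32) = 0.1074 K/W
  R_concrete = L/(kA) = 0.351/(1.33·7.32) = 0.03605 K/W
ΣR = 0.1529 K/W
ΔT = Q·ΣR = 151 × 0.1529 = 23.09 K
Heat flows outward, so T_out = T_in − ΔT = 20.5 − 23.09 = -2.59 °C

T_out = -2.59 °C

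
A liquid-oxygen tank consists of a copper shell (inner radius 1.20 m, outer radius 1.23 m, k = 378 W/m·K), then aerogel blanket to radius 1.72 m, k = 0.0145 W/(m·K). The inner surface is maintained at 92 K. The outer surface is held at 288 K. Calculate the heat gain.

Series thermal resistances, inner to outer:
  R_copper = (1/1.20 − 1/1.23)/(4πk) = 0.02033/(4π·378) = 4.279×10^-6 K/W
  R_aerogel blanket = (1/1.23 − 1/1.72)/(4πk) = 0.2316/(4π·0.0145) = 1.271 K/W
ΣR = 4.279×10^-6 + 1.271 = 1.271 K/W
Q = ΔT/ΣR = (92 K − 288 K)/1.271 = -154 W
(Negative Q ⇒ heat flows inward; heat gain = 154 W.)

Q = 154 W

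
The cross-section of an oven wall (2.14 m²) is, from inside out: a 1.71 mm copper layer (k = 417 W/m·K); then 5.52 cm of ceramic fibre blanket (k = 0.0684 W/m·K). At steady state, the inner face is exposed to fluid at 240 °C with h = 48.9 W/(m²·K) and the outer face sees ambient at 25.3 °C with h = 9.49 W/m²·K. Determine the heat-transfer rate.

Q = 493 W

Series thermal resistances, inner to outer:
  R_conv,in = 1/(hA) = 1/(48.9·2.14) = 0.009556 K/W
  R_copper = L/(kA) = 0.00171/(417·2.14) = 1.916×10^-6 K/W
  R_ceramic fibre blanket = L/(kA) = 0.0552/(0.0684·2.14) = 0.3771 K/W
  R_conv,out = 1/(hA) = 1/(9.49·2.14) = 0.04924 K/W
ΣR = 0.009556 + 1.916×10^-6 + 0.3771 + 0.04924 = 0.4359 K/W
Q = ΔT/ΣR = (240 °C − 25.3 °C)/0.4359 = 493 W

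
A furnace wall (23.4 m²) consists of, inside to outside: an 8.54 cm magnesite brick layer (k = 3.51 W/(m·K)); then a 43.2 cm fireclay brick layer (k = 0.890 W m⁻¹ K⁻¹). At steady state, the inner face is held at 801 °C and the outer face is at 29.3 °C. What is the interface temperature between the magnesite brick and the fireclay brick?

Treat each layer as a resistance in series:
  R_magnesite brick = L/(kA) = 0.0854/(3.51·23.4) = 0.001040 K/W
  R_fireclay brick = L/(kA) = 0.432/(0.890·23.4) = 0.02074 K/W
ΣR = 0.001040 + 0.02074 = 0.02178 K/W
Q = ΔT/ΣR = (801 °C − 29.3 °C)/0.02178 = 35430 W
From the inner boundary to the magnesite brick/fireclay brick interface, ΣR_partial = 0.001040 K/W.
T_interface = T_in − Q·ΣR_partial = 801 °C − (35430)(0.001040) = 764 °C

T = 764 °C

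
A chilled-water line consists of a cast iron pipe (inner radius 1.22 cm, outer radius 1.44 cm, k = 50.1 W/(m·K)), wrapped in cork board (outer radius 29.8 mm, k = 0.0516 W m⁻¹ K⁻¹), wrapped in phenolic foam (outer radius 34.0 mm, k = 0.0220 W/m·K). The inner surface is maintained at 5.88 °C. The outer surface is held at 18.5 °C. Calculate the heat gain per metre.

Q' = 3.95 W/m

Resistance network (inner→outer):
  R'_cast iron = ln(0.0144/0.0122)/(2πk) = 0.1658/(2π·50.1) = 5.267×10^-4 m·K/W
  R'_cork board = ln(0.0298/0.0144)/(2πk) = 0.7273/(2π·0.0516) = 2.243 m·K/W
  R'_phenolic foam = ln(0.0340/0.0298)/(2πk) = 0.1319/(2π·0.0220) = 0.9539 m·K/W
ΣR = 5.267×10^-4 + 2.243 + 0.9539 = 3.197 m·K/W
Q' = ΔT/ΣR = (5.88 °C − 18.5 °C)/3.197 = -3.95 W/m
(Negative Q' ⇒ heat flows inward; heat gain = 3.95 W/m.)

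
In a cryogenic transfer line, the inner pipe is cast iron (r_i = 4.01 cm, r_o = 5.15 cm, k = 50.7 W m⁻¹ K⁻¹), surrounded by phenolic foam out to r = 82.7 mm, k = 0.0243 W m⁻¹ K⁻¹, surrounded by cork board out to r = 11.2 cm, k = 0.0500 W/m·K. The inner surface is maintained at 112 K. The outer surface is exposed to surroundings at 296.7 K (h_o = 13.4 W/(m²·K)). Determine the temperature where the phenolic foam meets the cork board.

Series thermal resistances, inner to outer:
  R'_cast iron = ln(0.0515/0.0401)/(2πk) = 0.2502/(2π·50.7) = 7.854×10^-4 m·K/W
  R'_phenolic foam = ln(0.0827/0.0515)/(2πk) = 0.4736/(2π·0.0243) = 3.102 m·K/W
  R'_cork board = ln(0.112/0.0827)/(2πk) = 0.3033/(2π·0.0500) = 0.9654 m·K/W
  R'_conv,out = 1/(2πr h) = 1/(2π·0.112·13.4) = 0.1060 m·K/W
ΣR = 7.854×10^-4 + 3.102 + 0.9654 + 0.1060 = 4.174 m·K/W
Q' = ΔT/ΣR = (112 K − 296.7 K)/4.174 = -44.25 W/m
From the inner boundary to the phenolic foam/cork board interface, ΣR_partial = 3.103 m·K/W.
T_interface = T_in − Q'·ΣR_partial = 112 K − (-44.25)(3.103) = 249.3 K

T = 249.3 K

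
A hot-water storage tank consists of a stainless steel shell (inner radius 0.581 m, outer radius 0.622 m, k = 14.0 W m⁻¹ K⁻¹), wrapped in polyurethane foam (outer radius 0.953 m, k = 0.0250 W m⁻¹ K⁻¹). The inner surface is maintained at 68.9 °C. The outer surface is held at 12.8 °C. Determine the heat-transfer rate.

Treat each layer as a resistance in series:
  R_stainless steel = (1/0.581 − 1/0.622)/(4πk) = 0.1135/(4π·14.0) = 6.449×10^-4 K/W
  R_polyurethane foam = (1/0.622 − 1/0.953)/(4πk) = 0.5584/(4π·0.0250) = 1.777 K/W
ΣR = 6.449×10^-4 + 1.777 = 1.778 K/W
Q = ΔT/ΣR = (68.9 °C − 12.8 °C)/1.778 = 31.6 W

Q = 31.6 W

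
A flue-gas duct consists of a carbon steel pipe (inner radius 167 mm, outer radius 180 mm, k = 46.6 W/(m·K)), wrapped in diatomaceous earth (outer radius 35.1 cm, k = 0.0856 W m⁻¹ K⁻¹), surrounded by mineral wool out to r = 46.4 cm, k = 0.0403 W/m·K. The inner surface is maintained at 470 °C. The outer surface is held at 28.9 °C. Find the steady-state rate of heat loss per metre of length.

Q' = 188 W/m

Treat each layer as a resistance in series:
  R'_carbon steel = ln(0.180/0.167)/(2πk) = 0.07496/(2π·46.6) = 2.560×10^-4 m·K/W
  R'_diatomaceous earth = ln(0.351/0.180)/(2πk) = 0.6678/(2π·0.0856) = 1.242 m·K/W
  R'_mineral wool = ln(0.464/0.351)/(2πk) = 0.2791/(2π·0.0403) = 1.102 m·K/W
ΣR = 2.560×10^-4 + 1.242 + 1.102 = 2.344 m·K/W
Q' = ΔT/ΣR = (470 °C − 28.9 °C)/2.344 = 188 W/m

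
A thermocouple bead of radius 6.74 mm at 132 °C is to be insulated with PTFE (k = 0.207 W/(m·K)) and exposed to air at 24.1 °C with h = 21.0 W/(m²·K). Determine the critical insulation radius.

r_cr = 1.97 cm

For a sphere, r_cr = 2k_ins/h = 2·0.207/21.0 = 0.0197 m = 1.97 cm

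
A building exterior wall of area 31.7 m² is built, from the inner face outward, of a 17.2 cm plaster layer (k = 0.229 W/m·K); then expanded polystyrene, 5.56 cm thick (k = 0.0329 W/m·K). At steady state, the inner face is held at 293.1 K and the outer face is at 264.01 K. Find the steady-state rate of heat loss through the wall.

Series thermal resistances, inner to outer:
  R_plaster = L/(kA) = 0.172/(0.229·31.7) = 0.02369 K/W
  R_expanded polystyrene = L/(kA) = 0.0556/(0.0329·31.7) = 0.05331 K/W
ΣR = 0.02369 + 0.05331 = 0.07700 K/W
Q = ΔT/ΣR = (293.1 K − 264.01 K)/0.07700 = 378 W

Q = 378 W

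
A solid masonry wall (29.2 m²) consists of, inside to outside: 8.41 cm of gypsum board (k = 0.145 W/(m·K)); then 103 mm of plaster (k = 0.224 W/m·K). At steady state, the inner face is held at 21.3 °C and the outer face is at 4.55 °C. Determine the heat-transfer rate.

Series thermal resistances, inner to outer:
  R_gypsum board = L/(kA) = 0.0841/(0.145·29.2) = 0.01986 K/W
  R_plaster = L/(kA) = 0.103/(0.224·29.2) = 0.01575 K/W
ΣR = 0.01986 + 0.01575 = 0.03561 K/W
Q = ΔT/ΣR = (21.3 °C − 4.55 °C)/0.03561 = 470 W

Q = 470 W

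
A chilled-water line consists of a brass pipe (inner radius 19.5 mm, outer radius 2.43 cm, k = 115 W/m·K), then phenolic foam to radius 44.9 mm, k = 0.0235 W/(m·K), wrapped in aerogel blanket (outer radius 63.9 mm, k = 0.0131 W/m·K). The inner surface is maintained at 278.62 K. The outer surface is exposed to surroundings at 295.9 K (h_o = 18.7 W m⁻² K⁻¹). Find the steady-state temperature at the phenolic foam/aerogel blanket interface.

T = 287.0 K

Resistance network (inner→outer):
  R'_brass = ln(0.0243/0.0195)/(2πk) = 0.2201/(2π·115) = 3.046×10^-4 m·K/W
  R'_phenolic foam = ln(0.0449/0.0243)/(2πk) = 0.6140/(2π·0.0235) = 4.158 m·K/W
  R'_aerogel blanket = ln(0.0639/0.0449)/(2πk) = 0.3529/(2π·0.0131) = 4.287 m·K/W
  R'_conv,out = 1/(2πr h) = 1/(2π·0.0639·18.7) = 0.1332 m·K/W
ΣR = 3.046×10^-4 + 4.158 + 4.287 + 0.1332 = 8.579 m·K/W
Q' = ΔT/ΣR = (278.62 K − 295.9 K)/8.579 = -2.014 W/m
From the inner boundary to the phenolic foam/aerogel blanket interface, ΣR_partial = 4.158 m·K/W.
T_interface = T_in − Q'·ΣR_partial = 278.62 K − (-2.014)(4.158) = 287.0 K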